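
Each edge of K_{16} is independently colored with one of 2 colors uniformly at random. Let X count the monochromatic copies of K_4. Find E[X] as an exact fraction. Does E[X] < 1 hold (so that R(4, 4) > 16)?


E[X] = C(16, 4) · 2^{1 − 6} = 1820 · 2^{−5} = 1820/32.
As a reduced fraction: E[X] = 455/8 ≈ 56.87500.
Is E[X] < 1? NO.
Since E[X] ≥ 1, the first-moment bound is inconclusive at n = 16; it does NOT by itself certify R(4, 4) > 16.

E[X] = 455/8 ≈ 56.87500; E[X] ≥ 1; first-moment method inconclusive here.


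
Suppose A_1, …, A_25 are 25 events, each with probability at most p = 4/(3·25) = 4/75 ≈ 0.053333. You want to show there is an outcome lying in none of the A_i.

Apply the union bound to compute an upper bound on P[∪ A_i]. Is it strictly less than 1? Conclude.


Union bound: P[∪_{i=1}^{25} A_i] ≤ Σ_i P[A_i] ≤ 25·p = 25·(4/75) = 4/3.
Numerically: 4/3 ≈ 1.333333.
Is 4/3 < 1? NO.
Since the bound 4/3 is ≥ 1, the union bound is uninformative here; it does NOT by itself certify existence.

25·p = 4/3 ≈ 1.333333; existence NOT certified by the union bound.


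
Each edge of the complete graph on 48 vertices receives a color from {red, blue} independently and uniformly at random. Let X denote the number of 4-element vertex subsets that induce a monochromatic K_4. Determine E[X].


Let X = Σ_S X_S over the C(48, 4) = 194580 subsets S of size 4, where X_S = 1 if the K_4 on S is monochromatic.
For a fixed S, the K_4 on S has C(4, 2) = 6 edges. P[all 6 edges red] = (1/2)^6, and likewise for blue, so P[monochromatic] = 2·(1/2)^6 = 2^{1 − 6} = 1/32.
Summing: E[X] = C(48, 4) · 2^{1 − 6} = 194580 · 1/32 = 48645/8.
Numerically: E[X] ≈ 6080.6250.

E[X] = C(48,4)·2^(1−C(4,2)) = 48645/8 ≈ 6080.6250.


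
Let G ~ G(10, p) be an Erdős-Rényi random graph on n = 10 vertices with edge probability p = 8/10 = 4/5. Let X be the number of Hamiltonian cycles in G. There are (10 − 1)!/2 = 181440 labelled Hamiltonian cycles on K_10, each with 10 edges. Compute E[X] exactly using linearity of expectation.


K_10 has (10 − 1)!/2 = 181440 labelled Hamiltonian cycles.
For each such Hamiltonian cycle H, let X_H = 1 if all 10 edges of H are present in G. Then P[X_H = 1] = p^{10} = (4/5)^{10} = 1048576/9765625.
Summing the indicators: E[X] = Σ_H E[X_H] = 181440 · p^{10} = 181440 · 1048576/9765625 = 38050725888/1953125.
Numerically: E[X] ≈ 19482.

E[X] = 181440 · (4/5)^{10} = 38050725888/1953125 ≈ 19482.


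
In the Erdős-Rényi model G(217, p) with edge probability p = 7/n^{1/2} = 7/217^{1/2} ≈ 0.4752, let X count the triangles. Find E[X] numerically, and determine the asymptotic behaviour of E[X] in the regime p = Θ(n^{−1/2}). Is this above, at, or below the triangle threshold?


Number of potential triangles: C(217, 3) = 1679580.
Each occurs with probability p³ ≈ (0.4752)³ ≈ 1.073012e-01.
By linearity: E[X] = C(217, 3)·p³ ≈ 1679580 · 1.073012e-01 ≈ 180220.9247.
Since α = 1/2 < 1, p = c/n^{1/2} ≫ 1/n is above the triangle threshold p ~ 1/n. Asymptotically E[X] ~ (c³/6)·n^{3(1−α)} = (7³/6)·n^{1.5} → ∞; triangles are abundant w.h.p.

E[X] ≈ 180220.9247; in regime p = Θ(1/n^{1/2}) E[X] diverges (above the triangle threshold p ~ 1/n).


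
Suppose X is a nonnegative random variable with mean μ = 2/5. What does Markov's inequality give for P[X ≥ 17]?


μ = E[X] = 2/5, a = 17.
Markov: P[X ≥ 17] ≤ μ/a = (2/5)/17 = 2/85.
Numerically: ≈ 0.023529.
(Since a = 17 > μ = 0.400000, the bound 2/85 is < 1 and informative.)

P[X ≥ 17] ≤ 2/85 ≈ 0.023529.


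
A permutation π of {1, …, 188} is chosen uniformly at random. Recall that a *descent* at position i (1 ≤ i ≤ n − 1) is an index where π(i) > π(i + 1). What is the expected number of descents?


Write X = Σ X_I over i = 1, …, 187, with X_I the indicator of one descent.
There are 187 indicators.
For each fixed i, the pair (π(i), π(i+1)) is a uniformly random ordered pair of distinct values from {1, …, 188}; by symmetry P[π(i) > π(i+1)] = 1/2.
By linearity: E[X] = 187 · (1/2) = (188 − 1) · (1/2) = 187/2 ≈ 93.5000.

E[X] = 187/2 = 93.5000.


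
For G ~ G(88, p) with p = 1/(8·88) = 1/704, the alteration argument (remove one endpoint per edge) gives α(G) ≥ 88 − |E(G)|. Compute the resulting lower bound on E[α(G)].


E[|E(G)|] = C(88, 2)·p = 3828 · (1/704) = 87/16.
E[α(G)] ≥ n − E[|E(G)|] = 88 − 87/16 = 1321/16.
Numerically: ≈ 82.5625.
(This is only a lower bound; the true E[α(G)] may be larger.)

E[α(G)] ≥ 1321/16 ≈ 82.5625.


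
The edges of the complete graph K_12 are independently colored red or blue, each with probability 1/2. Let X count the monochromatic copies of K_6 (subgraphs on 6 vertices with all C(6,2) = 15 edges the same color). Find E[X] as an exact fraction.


Let X = Σ_S X_S over the C(12, 6) = 924 subsets S of size 6, where X_S = 1 if the K_6 on S is monochromatic.
For a fixed S, the K_6 on S has C(6, 2) = 15 edges. P[all 15 edges red] = (1/2)^15, and likewise for blue, so P[monochromatic] = 2·(1/2)^15 = 2^{1 − 15} = 1/16384.
By linearity: E[X] = C(12, 6) · 2^{1 − 15} = 924 · 1/16384 = 231/4096.
Numerically: E[X] ≈ 0.05640.

E[X] = C(12,6)·2^(1−C(6,2)) = 231/4096 ≈ 0.05640.


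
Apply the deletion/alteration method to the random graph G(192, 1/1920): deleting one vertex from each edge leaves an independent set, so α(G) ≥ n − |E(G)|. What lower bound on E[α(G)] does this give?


E[|E(G)|] = C(192, 2)·p = 18336 · (1/1920) = 191/20.
E[α(G)] ≥ n − E[|E(G)|] = 192 − 191/20 = 3649/20.
Numerically: ≈ 182.450000.
(This is only a lower bound; the true E[α(G)] may be larger.)

E[α(G)] ≥ 3649/20 ≈ 182.450000.


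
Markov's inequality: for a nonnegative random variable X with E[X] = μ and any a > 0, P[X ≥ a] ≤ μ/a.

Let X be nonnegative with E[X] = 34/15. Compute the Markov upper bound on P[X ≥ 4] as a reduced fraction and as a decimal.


μ = E[X] = 34/15, a = 4.
Markov: P[X ≥ 4] ≤ μ/a = (34/15)/4 = 17/30.
Numerically: ≈ 0.5667.
(Since a = 4 > μ = 2.2667, the bound 17/30 is < 1 and informative.)

P[X ≥ 4] ≤ 17/30 ≈ 0.5667.


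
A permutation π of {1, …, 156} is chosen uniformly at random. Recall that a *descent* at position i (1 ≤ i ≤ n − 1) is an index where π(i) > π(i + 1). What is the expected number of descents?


Write X = Σ X_I over i = 1, …, 155, with X_I the indicator of one descent.
There are 155 indicators.
For each fixed i, the pair (π(i), π(i+1)) is a uniformly random ordered pair of distinct values from {1, …, 156}; by symmetry P[π(i) > π(i+1)] = 1/2.
By linearity: E[X] = 155 · (1/2) = (156 − 1) · (1/2) = 155/2 ≈ 77.50000.

E[X] = 155/2 = 77.50000.


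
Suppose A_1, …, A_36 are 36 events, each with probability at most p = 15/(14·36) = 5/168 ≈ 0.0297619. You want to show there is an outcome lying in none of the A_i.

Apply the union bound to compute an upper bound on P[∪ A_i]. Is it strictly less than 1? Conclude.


Union bound: P[∪_{i=1}^{36} A_i] ≤ Σ_i P[A_i] ≤ 36·p = 36·(5/168) = 15/14.
Numerically: 15/14 ≈ 1.0714286.
Is 15/14 < 1? NO.
Since the bound 15/14 is ≥ 1, the union bound is uninformative here; it does NOT by itself certify existence.

36·p = 15/14 ≈ 1.0714286; existence NOT certified by the union bound.


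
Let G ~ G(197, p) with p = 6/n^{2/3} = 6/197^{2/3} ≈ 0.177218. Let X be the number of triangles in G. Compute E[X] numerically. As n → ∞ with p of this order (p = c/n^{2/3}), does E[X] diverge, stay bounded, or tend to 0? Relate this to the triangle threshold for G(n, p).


Number of potential triangles: C(197, 3) = 1254890.
Each occurs with probability p³ ≈ (0.177218)³ ≈ 5.56571929e-03.
By linearity: E[X] = C(197, 3)·p³ ≈ 1254890 · 5.56571929e-03 ≈ 6984.365482.
Since α = 2/3 < 1, p = c/n^{2/3} ≫ 1/n is above the triangle threshold p ~ 1/n. Asymptotically E[X] ~ (c³/6)·n^{3(1−α)} = (6³/6)·n^{1} → ∞; triangles are abundant w.h.p.

E[X] ≈ 6984.365482; in regime p = Θ(1/n^{2/3}) E[X] diverges (above the triangle threshold p ~ 1/n).


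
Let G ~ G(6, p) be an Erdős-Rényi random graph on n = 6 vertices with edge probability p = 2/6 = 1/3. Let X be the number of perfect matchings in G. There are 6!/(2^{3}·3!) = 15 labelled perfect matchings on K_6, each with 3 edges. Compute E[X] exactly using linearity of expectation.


K_6 has 6!/(2^{3}·3!) = 15 labelled perfect matchings.
For each such perfect matching H, let X_H = 1 if all 3 edges of H are present in G. Then P[X_H = 1] = p^{3} = (1/3)^{3} = 1/27.
Summing the indicators: E[X] = Σ_H E[X_H] = 15 · p^{3} = 15 · 1/27 = 5/9.
Numerically: E[X] ≈ 0.5556.

E[X] = 15 · (1/3)^{3} = 5/9 ≈ 0.5556.


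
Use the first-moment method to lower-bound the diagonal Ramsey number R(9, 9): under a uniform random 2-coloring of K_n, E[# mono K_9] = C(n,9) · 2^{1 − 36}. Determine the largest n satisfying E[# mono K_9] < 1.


We need C(n, 9) · 2^{1 − 36} < 1, i.e. C(n, 9) < 2^{36 − 1} = 34359738368.
Check values of n near the boundary:
  n = 59: C(59, 9) = 12565671261; 12565671261 < 34359738368? YES
  n = 60: C(60, 9) = 14783142660; 14783142660 < 34359738368? YES
  n = 61: C(61, 9) = 17341763505; 17341763505 < 34359738368? YES
  n = 62: C(62, 9) = 20286591270; 20286591270 < 34359738368? YES
  n = 63: C(63, 9) = 23667689815; 23667689815 < 34359738368? YES
  n = 64: C(64, 9) = 27540584512; 27540584512 < 34359738368? YES
  n = 65: C(65, 9) = 31966749880; 31966749880 < 34359738368? YES
  n = 66: C(66, 9) = 37014131440; 37014131440 < 34359738368? NO
  n = 67: C(67, 9) = 42757703560; 42757703560 < 34359738368? NO
  n = 68: C(68, 9) = 49280065120; 49280065120 < 34359738368? NO
The largest n with C(n, 9) < 34359738368 is n = 65 (where E[X] = 3995843735/4294967296 ≈ 0.9304). Hence R(9, 9) > 65, i.e. R(9, 9) ≥ 66.

Largest n = 65; hence R(9, 9) > 65.


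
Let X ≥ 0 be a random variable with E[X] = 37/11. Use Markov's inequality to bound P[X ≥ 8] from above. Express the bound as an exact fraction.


μ = E[X] = 37/11, a = 8.
Markov: P[X ≥ 8] ≤ μ/a = (37/11)/8 = 37/88.
Numerically: ≈ 0.420.
(Since a = 8 > μ = 3.364, the bound 37/88 is < 1 and informative.)

P[X ≥ 8] ≤ 37/88 ≈ 0.420.


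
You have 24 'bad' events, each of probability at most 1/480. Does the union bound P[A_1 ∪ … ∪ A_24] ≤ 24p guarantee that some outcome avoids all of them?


Union bound: P[∪_{i=1}^{24} A_i] ≤ Σ_i P[A_i] ≤ 24·p = 24·(1/480) = 1/20.
Numerically: 1/20 ≈ 0.050.
Is 1/20 < 1? YES.
Since P[∪ A_i] ≤ 1/20 < 1, the complement has P[∩ A_i^c] ≥ 1 − 1/20 = 19/20 > 0, so some outcome avoids every A_i.

24·p = 1/20 ≈ 0.050; existence CERTIFIED by the union bound.


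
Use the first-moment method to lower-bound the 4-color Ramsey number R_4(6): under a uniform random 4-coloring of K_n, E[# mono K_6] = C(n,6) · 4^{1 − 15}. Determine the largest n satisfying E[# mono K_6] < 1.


We need C(n, 6) · 4^{1 − 15} < 1, i.e. C(n, 6) < 4^{15 − 1} = 268435456.
Check values of n near the boundary:
  n = 75: C(75, 6) = 201359550; 201359550 < 268435456? YES
  n = 76: C(76, 6) = 218618940; 218618940 < 268435456? YES
  n = 77: C(77, 6) = 237093780; 237093780 < 268435456? YES
  n = 78: C(78, 6) = 256851595; 256851595 < 268435456? YES
  n = 79: C(79, 6) = 277962685; 277962685 < 268435456? NO
The largest n with C(n, 6) < 268435456 is n = 78 (where E[X] = 256851595/268435456 ≈ 0.957). Hence R_4(6) > 78, i.e. R_4(6) ≥ 79.

Largest n = 78; hence R_4(6) > 78.


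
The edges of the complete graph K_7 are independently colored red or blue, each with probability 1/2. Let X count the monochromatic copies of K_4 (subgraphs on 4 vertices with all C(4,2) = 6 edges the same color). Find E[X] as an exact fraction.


Let X = Σ_S X_S over the C(7, 4) = 35 subsets S of size 4, where X_S = 1 if the K_4 on S is monochromatic.
For a fixed S, the K_4 on S has C(4, 2) = 6 edges. P[all 6 edges red] = (1/2)^6, and likewise for blue, so P[monochromatic] = 2·(1/2)^6 = 2^{1 − 6} = 1/32.
By linearity of expectation: E[X] = C(7, 4) · 2^{1 − 6} = 35 · 1/32 = 35/32.
Numerically: E[X] ≈ 1.093750.

E[X] = C(7,4)·2^(1−C(4,2)) = 35/32 ≈ 1.093750.


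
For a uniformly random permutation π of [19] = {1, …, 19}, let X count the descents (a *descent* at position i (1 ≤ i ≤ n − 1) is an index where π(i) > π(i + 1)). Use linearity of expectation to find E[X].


Write X = Σ X_I over i = 1, …, 18, with X_I the indicator of one descent.
There are 18 indicators.
For each fixed i, the pair (π(i), π(i+1)) is a uniformly random ordered pair of distinct values from {1, …, 19}; by symmetry P[π(i) > π(i+1)] = 1/2.
By linearity: E[X] = 18 · (1/2) = (19 − 1) · (1/2) = 9 ≈ 9.000.

E[X] = 9 = 9.000.


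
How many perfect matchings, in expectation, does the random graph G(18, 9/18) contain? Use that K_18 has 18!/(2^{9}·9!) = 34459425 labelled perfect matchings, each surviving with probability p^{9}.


K_18 has 18!/(2^{9}·9!) = 34459425 labelled perfect matchings.
For each such perfect matching H, let X_H = 1 if all 9 edges of H are present in G. Then P[X_H = 1] = p^{9} = (1/2)^{9} = 1/512.
By linearity of expectation: E[X] = Σ_H E[X_H] = 34459425 · p^{9} = 34459425 · 1/512 = 34459425/512.
Numerically: E[X] ≈ 67304.

E[X] = 34459425 · (1/2)^{9} = 34459425/512 ≈ 67304.


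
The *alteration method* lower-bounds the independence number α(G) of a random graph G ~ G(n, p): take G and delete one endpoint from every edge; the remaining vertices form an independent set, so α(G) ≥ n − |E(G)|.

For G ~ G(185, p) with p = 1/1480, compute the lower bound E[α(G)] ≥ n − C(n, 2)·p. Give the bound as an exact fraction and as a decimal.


E[|E(G)|] = C(185, 2)·p = 17020 · (1/1480) = 23/2.
E[α(G)] ≥ n − E[|E(G)|] = 185 − 23/2 = 347/2.
Numerically: ≈ 173.500000.
(This is only a lower bound; the true E[α(G)] may be larger.)

E[α(G)] ≥ 347/2 ≈ 173.500000.


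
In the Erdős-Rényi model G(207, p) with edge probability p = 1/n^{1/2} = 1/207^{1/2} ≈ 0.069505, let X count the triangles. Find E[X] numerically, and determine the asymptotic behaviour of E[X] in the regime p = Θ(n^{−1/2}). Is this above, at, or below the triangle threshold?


Number of potential triangles: C(207, 3) = 1456935.
Each occurs with probability p³ ≈ (0.069505)³ ≈ 3.3577200e-04.
By linearity: E[X] = C(207, 3)·p³ ≈ 1456935 · 3.3577200e-04 ≈ 489.19798.
Since α = 1/2 < 1, p = c/n^{1/2} ≫ 1/n is above the triangle threshold p ~ 1/n. Asymptotically E[X] ~ (c³/6)·n^{3(1−α)} = (1³/6)·n^{1.5} → ∞; triangles are abundant w.h.p.

E[X] ≈ 489.19798; in regime p = Θ(1/n^{1/2}) E[X] diverges (above the triangle threshold p ~ 1/n).


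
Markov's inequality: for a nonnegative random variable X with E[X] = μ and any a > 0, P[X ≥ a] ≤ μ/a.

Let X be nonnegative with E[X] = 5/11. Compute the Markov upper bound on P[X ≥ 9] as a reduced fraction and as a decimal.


μ = E[X] = 5/11, a = 9.
Markov: P[X ≥ 9] ≤ μ/a = (5/11)/9 = 5/99.
Numerically: ≈ 0.051.
(Since a = 9 > μ = 0.455, the bound 5/99 is < 1 and informative.)

P[X ≥ 9] ≤ 5/99 ≈ 0.051.


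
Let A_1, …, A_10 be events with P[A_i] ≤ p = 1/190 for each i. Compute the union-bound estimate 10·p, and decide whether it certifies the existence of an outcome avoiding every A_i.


Union bound: P[∪_{i=1}^{10} A_i] ≤ Σ_i P[A_i] ≤ 10·p = 10·(1/190) = 1/19.
Numerically: 1/19 ≈ 0.053.
Is 1/19 < 1? YES.
Since P[∪ A_i] ≤ 1/19 < 1, the complement has P[∩ A_i^c] ≥ 1 − 1/19 = 18/19 > 0, so some outcome avoids every A_i.

10·p = 1/19 ≈ 0.053; existence CERTIFIED by the union bound.


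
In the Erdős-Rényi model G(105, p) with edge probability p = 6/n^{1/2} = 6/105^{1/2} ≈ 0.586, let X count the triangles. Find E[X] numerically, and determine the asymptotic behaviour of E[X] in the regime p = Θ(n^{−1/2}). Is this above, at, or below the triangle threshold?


Number of potential triangles: C(105, 3) = 187460.
Each occurs with probability p³ ≈ (0.586)³ ≈ 2.00757e-01.
By linearity: E[X] = C(105, 3)·p³ ≈ 187460 · 2.00757e-01 ≈ 37633.830.
Since α = 1/2 < 1, p = c/n^{1/2} ≫ 1/n is above the triangle threshold p ~ 1/n. Asymptotically E[X] ~ (c³/6)·n^{3(1−α)} = (6³/6)·n^{1.5} → ∞; triangles are abundant w.h.p.

E[X] ≈ 37633.830; in regime p = Θ(1/n^{1/2}) E[X] diverges (above the triangle threshold p ~ 1/n).


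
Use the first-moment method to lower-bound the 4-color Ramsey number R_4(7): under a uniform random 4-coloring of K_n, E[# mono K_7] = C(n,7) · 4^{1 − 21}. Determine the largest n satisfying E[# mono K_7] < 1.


We need C(n, 7) · 4^{1 − 21} < 1, i.e. C(n, 7) < 4^{21 − 1} = 1099511627776.
Check values of n near the boundary:
  n = 178: C(178, 7) = 996867063280; 996867063280 < 1099511627776? YES
  n = 179: C(179, 7) = 1037437234460; 1037437234460 < 1099511627776? YES
  n = 180: C(180, 7) = 1079414463600; 1079414463600 < 1099511627776? YES
  n = 181: C(181, 7) = 1122839183400; 1122839183400 < 1099511627776? NO
  n = 182: C(182, 7) = 1167752750736; 1167752750736 < 1099511627776? NO
The largest n with C(n, 7) < 1099511627776 is n = 180 (where E[X] = 67463403975/68719476736 ≈ 0.981722). Hence R_4(7) > 180, i.e. R_4(7) ≥ 181.

Largest n = 180; hence R_4(7) > 180.


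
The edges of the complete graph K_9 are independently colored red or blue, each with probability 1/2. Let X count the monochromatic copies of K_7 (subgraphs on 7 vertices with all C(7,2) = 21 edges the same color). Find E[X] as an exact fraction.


Let X = Σ_S X_S over the C(9, 7) = 36 subsets S of size 7, where X_S = 1 if the K_7 on S is monochromatic.
For a fixed S, the K_7 on S has C(7, 2) = 21 edges. P[all 21 edges red] = (1/2)^21, and likewise for blue, so P[monochromatic] = 2·(1/2)^21 = 2^{1 − 21} = 1/1048576.
Summing: E[X] = C(9, 7) · 2^{1 − 21} = 36 · 1/1048576 = 9/262144.
Numerically: E[X] ≈ 0.000034.

E[X] = C(9,7)·2^(1−C(7,2)) = 9/262144 ≈ 0.000034.


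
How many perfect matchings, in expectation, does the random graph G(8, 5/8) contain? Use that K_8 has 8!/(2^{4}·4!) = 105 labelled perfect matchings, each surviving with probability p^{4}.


K_8 has 8!/(2^{4}·4!) = 105 labelled perfect matchings.
For each such perfect matching H, let X_H = 1 if all 4 edges of H are present in G. Then P[X_H = 1] = p^{4} = (5/8)^{4} = 625/4096.
Summing the indicators: E[X] = Σ_H E[X_H] = 105 · p^{4} = 105 · 625/4096 = 65625/4096.
Numerically: E[X] ≈ 16.0217.

E[X] = 105 · (5/8)^{4} = 65625/4096 ≈ 16.0217.


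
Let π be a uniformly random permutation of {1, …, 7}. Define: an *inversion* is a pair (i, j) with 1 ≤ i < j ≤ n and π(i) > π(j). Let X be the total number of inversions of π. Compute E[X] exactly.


Write X = Σ X_I over the C(7, 2) = 21 pairs i < j, with X_I the indicator of one inversion.
There are 21 indicators.
For each fixed pair i < j, the values π(i) and π(j) are two distinct elements of {1, …, 7} in uniformly random order; by symmetry P[π(i) > π(j)] = 1/2.
By linearity: E[X] = 21 · (1/2) = C(7, 2) · (1/2) = 21/2 = 21/2 ≈ 10.500.

E[X] = 21/2 = 10.500.


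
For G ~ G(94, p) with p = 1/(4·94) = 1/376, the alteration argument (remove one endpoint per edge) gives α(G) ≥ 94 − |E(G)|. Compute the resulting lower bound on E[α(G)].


E[|E(G)|] = C(94, 2)·p = 4371 · (1/376) = 93/8.
E[α(G)] ≥ n − E[|E(G)|] = 94 − 93/8 = 659/8.
Numerically: ≈ 82.375.
(This is only a lower bound; the true E[α(G)] may be larger.)

E[α(G)] ≥ 659/8 ≈ 82.375.


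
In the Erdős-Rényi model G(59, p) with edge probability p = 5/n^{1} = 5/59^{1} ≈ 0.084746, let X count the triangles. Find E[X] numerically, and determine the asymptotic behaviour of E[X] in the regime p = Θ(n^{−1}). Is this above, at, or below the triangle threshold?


Number of potential triangles: C(59, 3) = 32509.
Each occurs with probability p³ ≈ (0.084746)³ ≈ 6.0863087e-04.
By linearity: E[X] = C(59, 3)·p³ ≈ 32509 · 6.0863087e-04 ≈ 19.78598.
Here α = 1, so p = 5/n is exactly at the triangle threshold p ~ 1/n. Asymptotically E[X] → c³/6 = 5³/6 = 125/6 ≈ 20.83333, a bounded constant. In this regime the triangle count is asymptotically Poisson(c³/6).

E[X] ≈ 19.78598; in regime p = Θ(1/n^{1}) E[X] stays bounded (at the triangle threshold p ~ 1/n).


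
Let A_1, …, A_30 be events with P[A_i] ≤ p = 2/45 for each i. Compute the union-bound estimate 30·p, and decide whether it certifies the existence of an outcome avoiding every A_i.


Union bound: P[∪_{i=1}^{30} A_i] ≤ Σ_i P[A_i] ≤ 30·p = 30·(2/45) = 4/3.
Numerically: 4/3 ≈ 1.333333.
Is 4/3 < 1? NO.
Since the bound 4/3 is ≥ 1, the union bound is uninformative here; it does NOT by itself certify existence.

30·p = 4/3 ≈ 1.333333; existence NOT certified by the union bound.


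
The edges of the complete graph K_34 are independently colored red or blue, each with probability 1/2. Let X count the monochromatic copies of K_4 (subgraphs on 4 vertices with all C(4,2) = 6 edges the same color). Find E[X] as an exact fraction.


Let X = Σ_S X_S over the C(34, 4) = 46376 subsets S of size 4, where X_S = 1 if the K_4 on S is monochromatic.
For a fixed S, the K_4 on S has C(4, 2) = 6 edges. P[all 6 edges red] = (1/2)^6, and likewise for blue, so P[monochromatic] = 2·(1/2)^6 = 2^{1 − 6} = 1/32.
By linearity of expectation: E[X] = C(34, 4) · 2^{1 − 6} = 46376 · 1/32 = 5797/4.
Numerically: E[X] ≈ 1449.2500.

E[X] = C(34,4)·2^(1−C(4,2)) = 5797/4 ≈ 1449.2500.


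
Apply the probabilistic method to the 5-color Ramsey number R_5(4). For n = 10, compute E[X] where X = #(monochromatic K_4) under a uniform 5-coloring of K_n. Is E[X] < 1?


E[X] = C(10, 4) · 5^{1 − 6} = 210 · 5^{−5} = 210/3125.
As a reduced fraction: E[X] = 42/625 ≈ 0.0672.
Is E[X] < 1? YES.
Since E[X] < 1, there exists a 5-coloring of K_{10} with no monochromatic K_4; hence R_5(4) > 10.

E[X] = 42/625 ≈ 0.0672; E[X] < 1, so R_5(4) > 10.


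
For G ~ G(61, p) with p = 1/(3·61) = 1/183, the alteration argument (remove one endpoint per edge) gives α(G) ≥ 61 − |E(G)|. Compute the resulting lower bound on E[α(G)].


E[|E(G)|] = C(61, 2)·p = 1830 · (1/183) = 10.
E[α(G)] ≥ n − E[|E(G)|] = 61 − 10 = 51.
Numerically: ≈ 51.000.
(This is only a lower bound; the true E[α(G)] may be larger.)

E[α(G)] ≥ 51 ≈ 51.000.


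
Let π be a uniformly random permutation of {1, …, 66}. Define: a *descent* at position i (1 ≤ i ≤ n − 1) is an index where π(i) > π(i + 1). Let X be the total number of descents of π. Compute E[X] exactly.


Write X = Σ X_I over i = 1, …, 65, with X_I the indicator of one descent.
There are 65 indicators.
For each fixed i, the pair (π(i), π(i+1)) is a uniformly random ordered pair of distinct values from {1, …, 66}; by symmetry P[π(i) > π(i+1)] = 1/2.
By linearity: E[X] = 65 · (1/2) = (66 − 1) · (1/2) = 65/2 ≈ 32.5000.

E[X] = 65/2 = 32.5000.


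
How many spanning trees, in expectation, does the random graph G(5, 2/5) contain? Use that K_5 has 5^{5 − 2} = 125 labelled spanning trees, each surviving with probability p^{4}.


K_5 has 5^{5 − 2} = 125 labelled spanning trees.
For each such spanning tree H, let X_H = 1 if all 4 edges of H are present in G. Then P[X_H = 1] = p^{4} = (2/5)^{4} = 16/625.
Summing the indicators: E[X] = Σ_H E[X_H] = 125 · p^{4} = 125 · 16/625 = 16/5.
Numerically: E[X] ≈ 3.2.

E[X] = 125 · (2/5)^{4} = 16/5 ≈ 3.2.


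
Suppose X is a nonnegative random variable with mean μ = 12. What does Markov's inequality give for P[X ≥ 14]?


μ = E[X] = 12, a = 14.
Markov: P[X ≥ 14] ≤ μ/a = (12)/14 = 6/7.
Numerically: ≈ 0.857143.
(Since a = 14 > μ = 12.000000, the bound 6/7 is < 1 and informative.)

P[X ≥ 14] ≤ 6/7 ≈ 0.857143.


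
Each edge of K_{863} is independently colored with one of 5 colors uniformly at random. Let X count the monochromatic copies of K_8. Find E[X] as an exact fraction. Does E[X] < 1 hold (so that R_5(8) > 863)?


E[X] = C(863, 8) · 5^{1 − 28} = 7386423071602617757 · 5^{−27} = 7386423071602617757/7450580596923828125.
As a reduced fraction: E[X] = 7386423071602617757/7450580596923828125 ≈ 0.991.
Is E[X] < 1? YES.
Since E[X] < 1, there exists a 5-coloring of K_{863} with no monochromatic K_8; hence R_5(8) > 863.

E[X] = 7386423071602617757/7450580596923828125 ≈ 0.991; E[X] < 1, so R_5(8) > 863.


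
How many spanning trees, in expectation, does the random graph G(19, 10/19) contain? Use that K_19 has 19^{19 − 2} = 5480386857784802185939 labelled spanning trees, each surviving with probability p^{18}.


K_19 has 19^{19 − 2} = 5480386857784802185939 labelled spanning trees.
For each such spanning tree H, let X_H = 1 if all 18 edges of H are present in G. Then P[X_H = 1] = p^{18} = (10/19)^{18} = 1000000000000000000/104127350297911241532841.
Summing the indicators: E[X] = Σ_H E[X_H] = 5480386857784802185939 · p^{18} = 5480386857784802185939 · 1000000000000000000/104127350297911241532841 = 1000000000000000000/19.
Numerically: E[X] ≈ 5.2632e+16.

E[X] = 5480386857784802185939 · (10/19)^{18} = 1000000000000000000/19 ≈ 5.2632e+16.


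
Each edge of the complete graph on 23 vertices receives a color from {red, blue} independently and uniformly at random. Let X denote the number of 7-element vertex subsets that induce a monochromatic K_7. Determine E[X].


Let X = Σ_S X_S over the C(23, 7) = 245157 subsets S of size 7, where X_S = 1 if the K_7 on S is monochromatic.
For a fixed S, the K_7 on S has C(7, 2) = 21 edges. P[all 21 edges red] = (1/2)^21, and likewise for blue, so P[monochromatic] = 2·(1/2)^21 = 2^{1 − 21} = 1/1048576.
By linearity: E[X] = C(23, 7) · 2^{1 − 21} = 245157 · 1/1048576 = 245157/1048576.
Numerically: E[X] ≈ 0.23380.

E[X] = C(23,7)·2^(1−C(7,2)) = 245157/1048576 ≈ 0.23380.


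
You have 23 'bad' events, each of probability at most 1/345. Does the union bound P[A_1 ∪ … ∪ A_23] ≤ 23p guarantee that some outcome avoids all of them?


Union bound: P[∪_{i=1}^{23} A_i] ≤ Σ_i P[A_i] ≤ 23·p = 23·(1/345) = 1/15.
Numerically: 1/15 ≈ 0.066667.
Is 1/15 < 1? YES.
Since P[∪ A_i] ≤ 1/15 < 1, the complement has P[∩ A_i^c] ≥ 1 − 1/15 = 14/15 > 0, so some outcome avoids every A_i.

23·p = 1/15 ≈ 0.066667; existence CERTIFIED by the union bound.


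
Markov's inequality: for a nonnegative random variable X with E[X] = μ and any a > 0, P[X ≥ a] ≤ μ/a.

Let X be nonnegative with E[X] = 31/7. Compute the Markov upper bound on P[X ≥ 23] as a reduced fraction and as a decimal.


μ = E[X] = 31/7, a = 23.
Markov: P[X ≥ 23] ≤ μ/a = (31/7)/23 = 31/161.
Numerically: ≈ 0.192547.
(Since a = 23 > μ = 4.428571, the bound 31/161 is < 1 and informative.)

P[X ≥ 23] ≤ 31/161 ≈ 0.192547.


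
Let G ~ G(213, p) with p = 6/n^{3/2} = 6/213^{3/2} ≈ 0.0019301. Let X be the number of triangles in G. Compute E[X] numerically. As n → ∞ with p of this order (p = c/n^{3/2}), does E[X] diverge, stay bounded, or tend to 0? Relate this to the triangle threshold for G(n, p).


Number of potential triangles: C(213, 3) = 1587986.
Each occurs with probability p³ ≈ (0.0019301)³ ≈ 7.1902756e-09.
By linearity: E[X] = C(213, 3)·p³ ≈ 1587986 · 7.1902756e-09 ≈ 0.01142.
Since α = 3/2 > 1, p = c/n^{3/2} = o(1/n) is below the triangle threshold p ~ 1/n. Asymptotically E[X] ~ (c³/6)·n^{3(1−α)} = (6³/6)·n^{-1.5} → 0, so by Markov's inequality G has no triangles w.h.p.

E[X] ≈ 0.01142; in regime p = Θ(1/n^{3/2}) E[X] tends to 0 (below the triangle threshold p ~ 1/n).


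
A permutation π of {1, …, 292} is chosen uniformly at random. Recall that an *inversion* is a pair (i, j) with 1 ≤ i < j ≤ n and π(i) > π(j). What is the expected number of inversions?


Write X = Σ X_I over the C(292, 2) = 42486 pairs i < j, with X_I the indicator of one inversion.
There are 42486 indicators.
For each fixed pair i < j, the values π(i) and π(j) are two distinct elements of {1, …, 292} in uniformly random order; by symmetry P[π(i) > π(j)] = 1/2.
By linearity: E[X] = 42486 · (1/2) = C(292, 2) · (1/2) = 42486/2 = 21243 ≈ 21243.000000.

E[X] = 21243 = 21243.000000.


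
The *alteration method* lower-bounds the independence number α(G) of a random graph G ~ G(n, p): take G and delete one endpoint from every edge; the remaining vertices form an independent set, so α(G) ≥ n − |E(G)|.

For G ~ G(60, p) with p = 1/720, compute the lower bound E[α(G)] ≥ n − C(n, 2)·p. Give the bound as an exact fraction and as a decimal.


E[|E(G)|] = C(60, 2)·p = 1770 · (1/720) = 59/24.
E[α(G)] ≥ n − E[|E(G)|] = 60 − 59/24 = 1381/24.
Numerically: ≈ 57.541667.
(This is only a lower bound; the true E[α(G)] may be larger.)

E[α(G)] ≥ 1381/24 ≈ 57.541667.


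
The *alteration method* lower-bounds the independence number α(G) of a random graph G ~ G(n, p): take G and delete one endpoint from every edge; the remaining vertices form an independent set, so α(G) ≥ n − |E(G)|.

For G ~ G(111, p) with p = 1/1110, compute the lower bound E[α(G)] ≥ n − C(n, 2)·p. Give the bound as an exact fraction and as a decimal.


E[|E(G)|] = C(111, 2)·p = 6105 · (1/1110) = 11/2.
E[α(G)] ≥ n − E[|E(G)|] = 111 − 11/2 = 211/2.
Numerically: ≈ 105.500000.
(This is only a lower bound; the true E[α(G)] may be larger.)

E[α(G)] ≥ 211/2 ≈ 105.500000.


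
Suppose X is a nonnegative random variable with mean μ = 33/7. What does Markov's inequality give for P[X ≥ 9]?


μ = E[X] = 33/7, a = 9.
Markov: P[X ≥ 9] ≤ μ/a = (33/7)/9 = 11/21.
Numerically: ≈ 0.523810.
(Since a = 9 > μ = 4.714286, the bound 11/21 is < 1 and informative.)

P[X ≥ 9] ≤ 11/21 ≈ 0.523810.


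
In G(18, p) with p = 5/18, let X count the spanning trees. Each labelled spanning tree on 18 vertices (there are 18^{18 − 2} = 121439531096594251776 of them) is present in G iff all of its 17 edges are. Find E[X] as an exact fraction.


K_18 has 18^{18 − 2} = 121439531096594251776 labelled spanning trees.
For each such spanning tree H, let X_H = 1 if all 17 edges of H are present in G. Then P[X_H = 1] = p^{17} = (5/18)^{17} = 762939453125/2185911559738696531968.
By linearity: E[X] = Σ_H E[X_H] = 121439531096594251776 · p^{17} = 121439531096594251776 · 762939453125/2185911559738696531968 = 762939453125/18.
Numerically: E[X] ≈ 4.2386e+10.

E[X] = 121439531096594251776 · (5/18)^{17} = 762939453125/18 ≈ 4.2386e+10.


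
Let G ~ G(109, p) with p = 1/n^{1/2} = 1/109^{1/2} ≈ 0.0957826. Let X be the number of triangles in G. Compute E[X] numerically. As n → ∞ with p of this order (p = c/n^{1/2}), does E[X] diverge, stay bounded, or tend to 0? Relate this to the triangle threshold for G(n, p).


Number of potential triangles: C(109, 3) = 209934.
Each occurs with probability p³ ≈ (0.0957826)³ ≈ 8.78739711e-04.
By linearity: E[X] = C(109, 3)·p³ ≈ 209934 · 8.78739711e-04 ≈ 184.477343.
Since α = 1/2 < 1, p = c/n^{1/2} ≫ 1/n is above the triangle threshold p ~ 1/n. Asymptotically E[X] ~ (c³/6)·n^{3(1−α)} = (1³/6)·n^{1.5} → ∞; triangles are abundant w.h.p.

E[X] ≈ 184.477343; in regime p = Θ(1/n^{1/2}) E[X] diverges (above the triangle threshold p ~ 1/n).


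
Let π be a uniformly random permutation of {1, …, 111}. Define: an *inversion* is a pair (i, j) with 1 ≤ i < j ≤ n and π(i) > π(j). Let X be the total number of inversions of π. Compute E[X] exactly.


Write X = Σ X_I over the C(111, 2) = 6105 pairs i < j, with X_I the indicator of one inversion.
There are 6105 indicators.
For each fixed pair i < j, the values π(i) and π(j) are two distinct elements of {1, …, 111} in uniformly random order; by symmetry P[π(i) > π(j)] = 1/2.
By linearity: E[X] = 6105 · (1/2) = C(111, 2) · (1/2) = 6105/2 = 6105/2 ≈ 3052.500000.

E[X] = 6105/2 = 3052.500000.


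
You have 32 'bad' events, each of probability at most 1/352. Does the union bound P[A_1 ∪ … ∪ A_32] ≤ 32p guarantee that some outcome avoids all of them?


Union bound: P[∪_{i=1}^{32} A_i] ≤ Σ_i P[A_i] ≤ 32·p = 32·(1/352) = 1/11.
Numerically: 1/11 ≈ 0.09091.
Is 1/11 < 1? YES.
Since P[∪ A_i] ≤ 1/11 < 1, the complement has P[∩ A_i^c] ≥ 1 − 1/11 = 10/11 > 0, so some outcome avoids every A_i.

32·p = 1/11 ≈ 0.09091; existence CERTIFIED by the union bound.


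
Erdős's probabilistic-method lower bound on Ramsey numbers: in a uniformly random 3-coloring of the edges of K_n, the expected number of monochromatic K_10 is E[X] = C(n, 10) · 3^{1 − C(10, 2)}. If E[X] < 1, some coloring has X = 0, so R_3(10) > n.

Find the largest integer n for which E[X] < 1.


We need C(n, 10) · 3^{1 − 45} < 1, i.e. C(n, 10) < 3^{45 − 1} = 984770902183611232881.
Check values of n near the boundary:
  n = 572: C(572, 10) = 954640815642161682606; 954640815642161682606 < 984770902183611232881? YES
  n = 573: C(573, 10) = 971597135635805762226; 971597135635805762226 < 984770902183611232881? YES
  n = 574: C(574, 10) = 988824035203816502691; 988824035203816502691 < 984770902183611232881? NO
  n = 575: C(575, 10) = 1006325345561406175305; 1006325345561406175305 < 984770902183611232881? NO
The largest n with C(n, 10) < 984770902183611232881 is n = 573 (where E[X] = 35985079097622435638/36472996377170786403 ≈ 0.9866). Hence R_3(10) > 573, i.e. R_3(10) ≥ 574.

Largest n = 573; hence R_3(10) > 573.


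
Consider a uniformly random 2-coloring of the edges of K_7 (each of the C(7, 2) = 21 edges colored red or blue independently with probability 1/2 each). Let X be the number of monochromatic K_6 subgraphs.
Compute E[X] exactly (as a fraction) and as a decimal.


Let X = Σ_S X_S over the C(7, 6) = 7 subsets S of size 6, where X_S = 1 if the K_6 on S is monochromatic.
For a fixed S, the K_6 on S has C(6, 2) = 15 edges. P[all 15 edges red] = (1/2)^15, and likewise for blue, so P[monochromatic] = 2·(1/2)^15 = 2^{1 − 15} = 1/16384.
Summing: E[X] = C(7, 6) · 2^{1 − 15} = 7 · 1/16384 = 7/16384.
Numerically: E[X] ≈ 0.000427.

E[X] = C(7,6)·2^(1−C(6,2)) = 7/16384 ≈ 0.000427.


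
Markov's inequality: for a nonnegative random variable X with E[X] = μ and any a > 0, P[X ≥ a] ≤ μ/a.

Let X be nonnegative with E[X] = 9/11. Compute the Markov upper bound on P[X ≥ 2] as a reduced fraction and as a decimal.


μ = E[X] = 9/11, a = 2.
Markov: P[X ≥ 2] ≤ μ/a = (9/11)/2 = 9/22.
Numerically: ≈ 0.4091.
(Since a = 2 > μ = 0.8182, the bound 9/22 is < 1 and informative.)

P[X ≥ 2] ≤ 9/22 ≈ 0.4091.


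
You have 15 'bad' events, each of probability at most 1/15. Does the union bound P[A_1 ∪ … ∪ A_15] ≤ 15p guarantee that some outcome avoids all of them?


Union bound: P[∪_{i=1}^{15} A_i] ≤ Σ_i P[A_i] ≤ 15·p = 15·(1/15) = 1.
Numerically: 1 ≈ 1.0000000.
Is 1 < 1? NO.
Since the bound 1 is ≥ 1, the union bound is uninformative here; it does NOT by itself certify existence.

15·p = 1 ≈ 1.0000000; existence NOT certified by the union bound.


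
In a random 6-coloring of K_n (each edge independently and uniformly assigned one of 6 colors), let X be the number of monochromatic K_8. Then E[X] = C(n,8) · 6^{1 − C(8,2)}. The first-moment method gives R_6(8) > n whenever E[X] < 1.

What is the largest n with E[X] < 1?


We need C(n, 8) · 6^{1 − 28} < 1, i.e. C(n, 8) < 6^{28 − 1} = 1023490369077469249536.
Check values of n near the boundary:
  n = 1592: C(1592, 8) = 1005480414540892933435; 1005480414540892933435 < 1023490369077469249536? YES
  n = 1593: C(1593, 8) = 1010555394551193970323; 1010555394551193970323 < 1023490369077469249536? YES
  n = 1594: C(1594, 8) = 1015652773590544255167; 1015652773590544255167 < 1023490369077469249536? YES
  n = 1595: C(1595, 8) = 1020772636343363633895; 1020772636343363633895 < 1023490369077469249536? YES
  n = 1596: C(1596, 8) = 1025915067760710553965; 1025915067760710553965 < 1023490369077469249536? NO
  n = 1597: C(1597, 8) = 1031080153060953275445; 1031080153060953275445 < 1023490369077469249536? NO
  n = 1598: C(1598, 8) = 1036267977730442348529; 1036267977730442348529 < 1023490369077469249536? NO
The largest n with C(n, 8) < 1023490369077469249536 is n = 1595 (where E[X] = 113419181815929292655/113721152119718805504 ≈ 0.997). Hence R_6(8) > 1595, i.e. R_6(8) ≥ 1596.

Largest n = 1595; hence R_6(8) > 1595.


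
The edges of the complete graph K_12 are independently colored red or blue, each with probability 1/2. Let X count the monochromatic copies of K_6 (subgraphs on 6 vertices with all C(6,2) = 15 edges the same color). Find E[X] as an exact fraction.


Let X = Σ_S X_S over the C(12, 6) = 924 subsets S of size 6, where X_S = 1 if the K_6 on S is monochromatic.
For a fixed S, the K_6 on S has C(6, 2) = 15 edges. P[all 15 edges red] = (1/2)^15, and likewise for blue, so P[monochromatic] = 2·(1/2)^15 = 2^{1 − 15} = 1/16384.
By linearity: E[X] = C(12, 6) · 2^{1 − 15} = 924 · 1/16384 = 231/4096.
Numerically: E[X] ≈ 0.056.

E[X] = C(12,6)·2^(1−C(6,2)) = 231/4096 ≈ 0.056.


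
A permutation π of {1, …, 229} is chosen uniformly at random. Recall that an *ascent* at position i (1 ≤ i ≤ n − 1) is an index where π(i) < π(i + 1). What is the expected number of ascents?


Write X = Σ X_I over i = 1, …, 228, with X_I the indicator of one ascent.
There are 228 indicators.
For each fixed i, the pair (π(i), π(i+1)) is a uniformly random ordered pair of distinct values from {1, …, 229}; by symmetry P[π(i) < π(i+1)] = 1/2.
By linearity: E[X] = 228 · (1/2) = (229 − 1) · (1/2) = 114 ≈ 114.000000.

E[X] = 114 = 114.000000.


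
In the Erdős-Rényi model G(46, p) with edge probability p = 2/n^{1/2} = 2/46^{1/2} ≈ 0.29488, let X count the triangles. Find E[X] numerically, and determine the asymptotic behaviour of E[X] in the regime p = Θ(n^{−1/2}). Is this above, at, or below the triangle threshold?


Number of potential triangles: C(46, 3) = 15180.
Each occurs with probability p³ ≈ (0.29488)³ ≈ 2.5642079e-02.
By linearity: E[X] = C(46, 3)·p³ ≈ 15180 · 2.5642079e-02 ≈ 389.24676.
Since α = 1/2 < 1, p = c/n^{1/2} ≫ 1/n is above the triangle threshold p ~ 1/n. Asymptotically E[X] ~ (c³/6)·n^{3(1−α)} = (2³/6)·n^{1.5} → ∞; triangles are abundant w.h.p.

E[X] ≈ 389.24676; in regime p = Θ(1/n^{1/2}) E[X] diverges (above the triangle threshold p ~ 1/n).


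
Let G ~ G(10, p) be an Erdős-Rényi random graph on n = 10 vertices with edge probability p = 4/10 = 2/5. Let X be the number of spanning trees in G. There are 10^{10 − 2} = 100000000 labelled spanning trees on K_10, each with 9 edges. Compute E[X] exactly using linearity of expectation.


K_10 has 10^{10 − 2} = 100000000 labelled spanning trees.
For each such spanning tree H, let X_H = 1 if all 9 edges of H are present in G. Then P[X_H = 1] = p^{9} = (2/5)^{9} = 512/1953125.
By linearity of expectation: E[X] = Σ_H E[X_H] = 100000000 · p^{9} = 100000000 · 512/1953125 = 131072/5.
Numerically: E[X] ≈ 2.621e+04.

E[X] = 100000000 · (2/5)^{9} = 131072/5 ≈ 2.621e+04.


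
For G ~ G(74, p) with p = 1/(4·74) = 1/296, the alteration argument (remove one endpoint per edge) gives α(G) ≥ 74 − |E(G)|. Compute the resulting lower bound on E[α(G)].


E[|E(G)|] = C(74, 2)·p = 2701 · (1/296) = 73/8.
E[α(G)] ≥ n − E[|E(G)|] = 74 − 73/8 = 519/8.
Numerically: ≈ 64.87500.
(This is only a lower bound; the true E[α(G)] may be larger.)

E[α(G)] ≥ 519/8 ≈ 64.87500.


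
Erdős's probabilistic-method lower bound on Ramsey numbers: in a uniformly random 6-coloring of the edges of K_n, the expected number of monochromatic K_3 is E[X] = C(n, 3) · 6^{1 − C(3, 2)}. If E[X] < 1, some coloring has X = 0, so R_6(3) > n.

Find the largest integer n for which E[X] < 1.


We need C(n, 3) · 6^{1 − 3} < 1, i.e. C(n, 3) < 6^{3 − 1} = 36.
Check values of n near the boundary:
  n = 3: C(3, 3) = 1; 1 < 36? YES
  n = 4: C(4, 3) = 4; 4 < 36? YES
  n = 5: C(5, 3) = 10; 10 < 36? YES
  n = 6: C(6, 3) = 20; 20 < 36? YES
  n = 7: C(7, 3) = 35; 35 < 36? YES
  n = 8: C(8, 3) = 56; 56 < 36? NO
  n = 9: C(9, 3) = 84; 84 < 36? NO
The largest n with C(n, 3) < 36 is n = 7 (where E[X] = 35/36 ≈ 0.972222). Hence R_6(3) > 7, i.e. R_6(3) ≥ 8.

Largest n = 7; hence R_6(3) > 7.
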